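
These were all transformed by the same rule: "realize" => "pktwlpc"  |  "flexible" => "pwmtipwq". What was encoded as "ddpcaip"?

express

The output letters match the input read backwards, each shifted +11: realize reversed is ezilaer. The word is reversed, then every letter is shifted forward by 11.
Reversing it on ddpcaip: shift back: d−11=s, d−11=s, p−11=e, c−11=r, a−11=p, i−11=x, p−11=e → sserpxe; then reverse → express.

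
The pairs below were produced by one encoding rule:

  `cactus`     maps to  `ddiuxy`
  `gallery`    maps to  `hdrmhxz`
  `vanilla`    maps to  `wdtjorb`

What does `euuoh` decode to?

Shifts by position in cactus: pos 0: c→d (+1), pos 1: a→d (+3), pos 2: c→i (+6), pos 3: t→u (+1), pos 4: u→x (+3), pos 5: s→y (+6) — repeating every 3. It's a Vigenère-style cipher with numeric key [1,3,6]: position i shifts by key[i mod 3].
Decoding euuoh: e−1=d, u−3=r, u−6=o, o−1=n, h−3=e.

drone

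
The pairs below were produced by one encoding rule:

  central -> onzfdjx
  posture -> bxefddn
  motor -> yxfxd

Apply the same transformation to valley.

hjxxnk

Vowels shift forward by 9 and consonants shift forward by 12.
Applying it to valley: v(cons)+12=h, a(vowel)+9=j, l(cons)+12=x, l(cons)+12=x, e(vowel)+9=n, y(cons)+12=k.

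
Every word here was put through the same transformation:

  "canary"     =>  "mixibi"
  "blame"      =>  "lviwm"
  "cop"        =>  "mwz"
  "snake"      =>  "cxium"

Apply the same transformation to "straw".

cdbig

The shift depends on letter class: consonant c→m is +10, but vowel a→i is +8. The rule splits by letter class: vowels +8, consonants +10.
Applying it to straw: s(cons)+10=c, t(cons)+10=d, r(cons)+10=b, a(vowel)+8=i, w(cons)+10=g.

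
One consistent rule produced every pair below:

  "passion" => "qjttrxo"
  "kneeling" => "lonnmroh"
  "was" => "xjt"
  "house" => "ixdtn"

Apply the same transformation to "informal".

The rule splits by letter class: vowels +9, consonants +1.
On informal: i(vowel)+9=r, n(cons)+1=o, f(cons)+1=g, o(vowel)+9=x, r(cons)+1=s, m(cons)+1=n, a(vowel)+9=j, l(cons)+1=m.

rogxsnjm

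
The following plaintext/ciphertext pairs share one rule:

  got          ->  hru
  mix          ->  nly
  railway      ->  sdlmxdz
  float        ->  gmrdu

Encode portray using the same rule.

qrsusdz

Vowels shift forward by 3 and consonants shift forward by 1.
On portray: p(cons)+1=q, o(vowel)+3=r, r(cons)+1=s, t(cons)+1=u, r(cons)+1=s, a(vowel)+3=d, y(cons)+1=z.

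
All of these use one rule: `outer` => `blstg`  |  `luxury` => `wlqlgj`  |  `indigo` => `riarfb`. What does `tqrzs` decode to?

o(14)→b(1) and u(20)→l(11) fit y≡19x+21 (mod 26); the inverse of 19 mod 26 is 11. Each letter's alphabet position (a=0..z=25) is mapped through 19·x+21 mod 26 — an affine cipher.
Undoing it on tqrzs: t(19)→11·(19−21)≡4=e; q(16)→11·(16−21)≡23=x; r(17)→11·(17−21)≡8=i; z(25)→11·(25−21)≡18=s; s(18)→11·(18−21)≡19=t (all mod 26).

exist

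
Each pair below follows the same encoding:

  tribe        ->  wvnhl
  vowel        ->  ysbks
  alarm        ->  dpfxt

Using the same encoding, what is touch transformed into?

In tribe: t→w is +3, r→v is +4, i→n is +5, b→h is +6 — the shift increases by 1 each position. Letter i (0-indexed) is shifted by i+3, so successive shifts are 3, 4, 5, ….
On touch: t+3=w, o+4=s, u+5=z, c+6=i, h+7=o.

wszio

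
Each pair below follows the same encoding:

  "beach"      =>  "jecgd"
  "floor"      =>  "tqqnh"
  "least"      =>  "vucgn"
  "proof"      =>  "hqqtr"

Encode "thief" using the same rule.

hgkjv

The output letters match the input read backwards, each shifted +2: beach reversed is hcaeb. The word is reversed, then every letter is shifted forward by 2.
Applying it to thief: reverse → feiht; then shift: f+2=h, e+2=g, i+2=k, h+2=j, t+2=v.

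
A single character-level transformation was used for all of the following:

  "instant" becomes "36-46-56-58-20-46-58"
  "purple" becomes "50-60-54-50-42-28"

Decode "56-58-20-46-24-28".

stance

i(#9)→36 and n(#14)→46: differences scale by 2, so n = 2·pos + 18. The formula is n = 2×(alphabet index, a=1) + 18.
Reversing it on 56-58-20-46-24-28: 56→(56−18)÷2=19=s, 58→(58−18)÷2=20=t, 20→(20−18)÷2=1=a, 46→(46−18)÷2=14=n, 24→(24−18)÷2=3=c, 28→(28−18)÷2=5=e.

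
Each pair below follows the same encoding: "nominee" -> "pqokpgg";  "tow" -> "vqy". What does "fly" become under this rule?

hna

Compare letters: n→p is +2, o→q is +2, m→o is +2 — a constant shift. It's a constant shift of +2 (ROT2).
Applying it to fly: f+2=h, l+2=n, y+2=a.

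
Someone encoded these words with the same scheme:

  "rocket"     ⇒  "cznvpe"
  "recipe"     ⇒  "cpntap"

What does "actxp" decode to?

This is a Caesar cipher with shift 11.
Undoing it on actxp: a−11=p, c−11=r, t−11=i, x−11=m, p−11=e.

prime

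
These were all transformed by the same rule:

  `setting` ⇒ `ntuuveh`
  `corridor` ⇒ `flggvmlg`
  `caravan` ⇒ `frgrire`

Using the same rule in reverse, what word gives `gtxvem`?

s(18)→n(13) and e(4)→t(19) fit y≡7x+17 (mod 26); the inverse of 7 mod 26 is 15. Treating letters as 0–25, the rule is x ↦ 7x + 17 (mod 26).
Undoing it on gtxvem: g(6)→15·(6−17)≡17=r; t(19)→15·(19−17)≡4=e; x(23)→15·(23−17)≡12=m; v(21)→15·(21−17)≡8=i; e(4)→15·(4−17)≡13=n; m(12)→15·(12−17)≡3=d (all mod 26).

remind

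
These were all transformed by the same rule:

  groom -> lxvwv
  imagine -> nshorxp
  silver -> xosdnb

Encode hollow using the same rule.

mustxg

In groom: g→l is +5, r→x is +6, o→v is +7, o→w is +8 — the shift increases by 1 each position. The shift increases by 1 at each position, starting from +5: 5, 6, 7, ….
Applying it to hollow: h+5=m, o+6=u, l+7=s, l+8=t, o+9=x, w+10=g.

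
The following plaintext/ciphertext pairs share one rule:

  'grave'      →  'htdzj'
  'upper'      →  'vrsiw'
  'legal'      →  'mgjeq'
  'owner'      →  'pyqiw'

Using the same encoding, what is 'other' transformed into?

In grave: g→h is +1, r→t is +2, a→d is +3, v→z is +4 — the shift increases by 1 each position. Letter i (0-indexed) is shifted by i+1, so successive shifts are 1, 2, 3, ….
For other: o+1=p, t+2=v, h+3=k, e+4=i, r+5=w.

pvkiw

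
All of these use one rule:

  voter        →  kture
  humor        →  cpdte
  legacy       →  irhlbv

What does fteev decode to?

v(21)→k(10) and o(14)→t(19) fit y≡21x+11 (mod 26); the inverse of 21 mod 26 is 5. This is an affine cipher: with a=0,…,z=25, each position x becomes (21x+11) mod 26.
Reversing it on fteev: f(5)→5·(5−11)≡22=w; t(19)→5·(19−11)≡14=o; e(4)→5·(4−11)≡17=r; e(4)→5·(4−11)≡17=r; v(21)→5·(21−11)≡24=y (all mod 26).

worry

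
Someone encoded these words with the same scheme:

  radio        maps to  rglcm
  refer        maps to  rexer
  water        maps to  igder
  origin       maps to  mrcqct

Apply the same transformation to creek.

sreeo

This is an affine cipher: with a=0,…,z=25, each position x becomes (19x+6) mod 26.
Applying it to creek: c(2)→19·2+6≡18=s; r(17)→19·17+6≡17=r; e(4)→19·4+6≡4=e; e(4)→19·4+6≡4=e; k(10)→19·10+6≡14=o (all mod 26).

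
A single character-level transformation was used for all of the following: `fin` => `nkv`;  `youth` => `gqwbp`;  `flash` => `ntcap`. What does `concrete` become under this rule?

The shift depends on letter class: consonant f→n is +8, but vowel i→k is +2. Two shifts are in play — +2 for a/e/i/o/u, +8 for every other letter.
For concrete: c(cons)+8=k, o(vowel)+2=q, n(cons)+8=v, c(cons)+8=k, r(cons)+8=z, e(vowel)+2=g, t(cons)+8=b, e(vowel)+2=g.

kqvkzgbg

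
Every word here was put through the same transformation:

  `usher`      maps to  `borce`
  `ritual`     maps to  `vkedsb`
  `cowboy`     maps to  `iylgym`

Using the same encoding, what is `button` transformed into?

xyddel

The output letters match the input read backwards, each shifted +10: usher reversed is rehsu. Read the word backwards and shift each letter +10.
Applying it to button: reverse → nottub; then shift: n+10=x, o+10=y, t+10=d, t+10=d, u+10=e, b+10=l.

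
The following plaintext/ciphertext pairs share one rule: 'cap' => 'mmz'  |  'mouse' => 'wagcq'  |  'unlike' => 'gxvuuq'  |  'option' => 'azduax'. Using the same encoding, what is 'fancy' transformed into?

pmxmi

Two shifts are in play — +12 for a/e/i/o/u, +10 for every other letter.
Applying it to fancy: f(cons)+10=p, a(vowel)+12=m, n(cons)+10=x, c(cons)+10=m, y(cons)+10=i.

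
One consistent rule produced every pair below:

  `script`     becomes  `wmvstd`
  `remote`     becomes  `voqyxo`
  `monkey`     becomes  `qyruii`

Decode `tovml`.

perch

A repeating key of period 2 is used — shifts +4, +10 over and over.
Reversing it on tovml: t−4=p, o−10=e, v−4=r, m−10=c, l−4=h.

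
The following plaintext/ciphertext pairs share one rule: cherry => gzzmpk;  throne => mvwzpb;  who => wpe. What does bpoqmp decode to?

The output letters match the input read backwards, each shifted +8: cherry reversed is yrrehc. The word is reversed, then every letter is shifted forward by 8.
Undoing it on bpoqmp: shift back: b−8=t, p−8=h, o−8=g, q−8=i, m−8=e, p−8=h → thgieh; then reverse → height.

height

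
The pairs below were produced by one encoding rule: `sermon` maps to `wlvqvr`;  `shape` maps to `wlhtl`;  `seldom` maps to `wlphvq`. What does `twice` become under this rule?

xapgl

The rule splits by letter class: vowels +7, consonants +4.
For twice: t(cons)+4=x, w(cons)+4=a, i(vowel)+7=p, c(cons)+4=g, e(vowel)+7=l.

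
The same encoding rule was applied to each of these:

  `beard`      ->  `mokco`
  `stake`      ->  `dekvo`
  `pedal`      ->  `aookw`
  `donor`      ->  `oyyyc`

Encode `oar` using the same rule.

The shift depends on letter class: consonant b→m is +11, but vowel e→o is +10. The rule splits by letter class: vowels +10, consonants +11.
For oar: o(vowel)+10=y, a(vowel)+10=k, r(cons)+11=c.

ykc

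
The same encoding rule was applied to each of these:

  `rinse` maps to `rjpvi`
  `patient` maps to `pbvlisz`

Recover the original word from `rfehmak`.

Letter i (0-indexed) is shifted by i+0, so successive shifts are 0, 1, 2, ….
Reversing it on rfehmak: r−0=r, f−1=e, e−2=c, h−3=e, m−4=i, a−5=v, k−6=e.

receive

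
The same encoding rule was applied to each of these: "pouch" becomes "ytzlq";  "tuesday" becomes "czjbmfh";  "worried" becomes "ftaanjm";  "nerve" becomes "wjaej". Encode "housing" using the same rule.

qtzbnwp

The shift depends on letter class: consonant p→y is +9, but vowel o→t is +5. The rule splits by letter class: vowels +5, consonants +9.
Applying it to housing: h(cons)+9=q, o(vowel)+5=t, u(vowel)+5=z, s(cons)+9=b, i(vowel)+5=n, n(cons)+9=w, g(cons)+9=p.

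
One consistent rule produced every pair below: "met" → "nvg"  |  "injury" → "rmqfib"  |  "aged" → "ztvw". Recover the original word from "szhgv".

haste

Each pair mirrors across the alphabet (m↔n, e↔v, t↔g): positions sum to 25. Each letter is replaced by its mirror in the alphabet: a↔z, b↔y, c↔x, and so on (the Atbash cipher).
Undoing it on szhgv: s↔h, z↔a, h↔s, g↔t, v↔e.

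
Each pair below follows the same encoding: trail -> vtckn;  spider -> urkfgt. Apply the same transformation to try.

vta

Compare letters: t→v is +2, r→t is +2, a→c is +2 — a constant shift. Each letter is shifted forward by 2 in the alphabet (a Caesar shift of +2).
For try: t+2=v, r+2=t, y+2=a.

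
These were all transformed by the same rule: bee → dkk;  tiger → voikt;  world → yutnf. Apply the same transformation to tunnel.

The shift depends on letter class: consonant b→d is +2, but vowel e→k is +6. Vowels shift forward by 6 and consonants shift forward by 2.
On tunnel: t(cons)+2=v, u(vowel)+6=a, n(cons)+2=p, n(cons)+2=p, e(vowel)+6=k, l(cons)+2=n.

vappkn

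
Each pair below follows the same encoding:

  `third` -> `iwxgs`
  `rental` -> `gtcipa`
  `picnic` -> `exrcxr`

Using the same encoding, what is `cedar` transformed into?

rtspg

Compare letters: t→i is +15, h→w is +15, i→x is +15 — a constant shift. It's a constant shift of +15 (ROT15).
On cedar: c+15=r, e+15=t, d+15=s, a+15=p, r+15=g.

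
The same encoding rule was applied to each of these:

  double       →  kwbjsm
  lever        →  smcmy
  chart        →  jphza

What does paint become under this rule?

wipva

Shifts by position in double: pos 0: d→k (+7), pos 1: o→w (+8), pos 2: u→b (+7), pos 3: b→j (+8) — repeating every 2. A repeating key of period 2 is used — shifts +7, +8 over and over.
On paint: p+7=w, a+8=i, i+7=p, n+8=v, t+7=a.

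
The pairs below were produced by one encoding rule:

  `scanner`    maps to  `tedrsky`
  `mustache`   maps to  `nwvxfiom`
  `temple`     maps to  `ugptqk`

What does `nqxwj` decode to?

mouse

In scanner: s→t is +1, c→e is +2, a→d is +3, n→r is +4 — the shift increases by 1 each position. Letter i (0-indexed) is shifted by i+1, so successive shifts are 1, 2, 3, ….
Decoding nqxwj: n−1=m, q−2=o, x−3=u, w−4=s, j−5=e.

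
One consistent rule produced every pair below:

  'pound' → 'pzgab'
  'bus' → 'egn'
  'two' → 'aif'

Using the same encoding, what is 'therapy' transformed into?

The output letters match the input read backwards, each shifted +12: pound reversed is dnuop. The word is reversed, then every letter is shifted forward by 12.
On therapy: reverse → ypareht; then shift: y+12=k, p+12=b, a+12=m, r+12=d, e+12=q, h+12=t, t+12=f.

kbmdqtf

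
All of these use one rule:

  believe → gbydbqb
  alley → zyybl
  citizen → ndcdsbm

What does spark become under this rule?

vazor

b(1)→g(6) and e(4)→b(1) fit y≡7x+25 (mod 26); the inverse of 7 mod 26 is 15. This is an affine cipher: with a=0,…,z=25, each position x becomes (7x+25) mod 26.
For spark: s(18)→7·18+25≡21=v; p(15)→7·15+25≡0=a; a(0)→7·0+25≡25=z; r(17)→7·17+25≡14=o; k(10)→7·10+25≡17=r (all mod 26).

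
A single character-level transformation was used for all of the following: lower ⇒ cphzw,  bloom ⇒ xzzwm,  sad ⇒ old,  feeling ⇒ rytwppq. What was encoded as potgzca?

provide

Read the word backwards and shift each letter +11.
Decoding potgzca: shift back: p−11=e, o−11=d, t−11=i, g−11=v, z−11=o, c−11=r, a−11=p → edivorp; then reverse → provide.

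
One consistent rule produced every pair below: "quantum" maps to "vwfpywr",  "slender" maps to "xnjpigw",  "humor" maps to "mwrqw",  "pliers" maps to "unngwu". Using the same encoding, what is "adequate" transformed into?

It's a Vigenère-style cipher with numeric key [5,2]: position i shifts by key[i mod 2].
On adequate: a+5=f, d+2=f, e+5=j, q+2=s, u+5=z, a+2=c, t+5=y, e+2=g.

ffjszcyg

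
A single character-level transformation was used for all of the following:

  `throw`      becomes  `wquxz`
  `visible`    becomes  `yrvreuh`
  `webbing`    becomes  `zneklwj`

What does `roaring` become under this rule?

Shifts by position in throw: pos 0: t→w (+3), pos 1: h→q (+9), pos 2: r→u (+3), pos 3: o→x (+9) — repeating every 2. A repeating key of period 2 is used — shifts +3, +9 over and over.
Applying it to roaring: r+3=u, o+9=x, a+3=d, r+9=a, i+3=l, n+9=w, g+3=j.

uxdalwj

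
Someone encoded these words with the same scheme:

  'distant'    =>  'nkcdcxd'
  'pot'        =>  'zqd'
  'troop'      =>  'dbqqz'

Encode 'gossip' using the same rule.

qqcckz

Vowels shift forward by 2 and consonants shift forward by 10.
Applying it to gossip: g(cons)+10=q, o(vowel)+2=q, s(cons)+10=c, s(cons)+10=c, i(vowel)+2=k, p(cons)+10=z.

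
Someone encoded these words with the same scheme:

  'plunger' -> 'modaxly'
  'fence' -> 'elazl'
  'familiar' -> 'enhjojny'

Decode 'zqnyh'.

charm

p(15)→m(12) and l(11)→o(14) fit y≡19x+13 (mod 26); the inverse of 19 mod 26 is 11. Each letter's alphabet position (a=0..z=25) is mapped through 19·x+13 mod 26 — an affine cipher.
Decoding zqnyh: z(25)→11·(25−13)≡2=c; q(16)→11·(16−13)≡7=h; n(13)→11·(13−13)≡0=a; y(24)→11·(24−13)≡17=r; h(7)→11·(7−13)≡12=m (all mod 26).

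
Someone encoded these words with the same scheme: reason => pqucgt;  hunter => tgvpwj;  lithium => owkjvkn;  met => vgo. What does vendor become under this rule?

tqfpgx

The output letters match the input read backwards, each shifted +2: reason reversed is nosaer. Two steps: reverse the string, then apply a Caesar shift of +2.
For vendor: reverse → rodnev; then shift: r+2=t, o+2=q, d+2=f, n+2=p, e+2=g, v+2=x.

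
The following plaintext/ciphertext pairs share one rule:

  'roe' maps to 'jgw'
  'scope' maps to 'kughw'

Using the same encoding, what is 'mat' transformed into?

Compare letters: r→j is +18, o→g is +18, e→w is +18 — a constant shift. It's a constant shift of +18 (ROT18).
Applying it to mat: m+18=e, a+18=s, t+18=l.

esl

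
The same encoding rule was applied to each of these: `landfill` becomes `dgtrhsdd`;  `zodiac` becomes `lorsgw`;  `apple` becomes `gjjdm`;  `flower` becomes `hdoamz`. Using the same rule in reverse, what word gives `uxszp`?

shirt

l(11)→d(3) and a(0)→g(6) fit y≡21x+6 (mod 26); the inverse of 21 mod 26 is 5. Each letter's alphabet position (a=0..z=25) is mapped through 21·x+6 mod 26 — an affine cipher.
Decoding uxszp: u(20)→5·(20−6)≡18=s; x(23)→5·(23−6)≡7=h; s(18)→5·(18−6)≡8=i; z(25)→5·(25−6)≡17=r; p(15)→5·(15−6)≡19=t (all mod 26).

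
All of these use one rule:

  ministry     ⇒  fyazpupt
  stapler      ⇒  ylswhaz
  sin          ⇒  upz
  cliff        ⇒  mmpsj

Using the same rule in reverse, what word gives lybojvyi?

The output letters match the input read backwards, each shifted +7: ministry reversed is yrtsinim. Read the word backwards and shift each letter +7.
Reversing it on lybojvyi: shift back: l−7=e, y−7=r, b−7=u, o−7=h, j−7=c, v−7=o, y−7=r, i−7=b → eruhcorb; then reverse → brochure.

brochure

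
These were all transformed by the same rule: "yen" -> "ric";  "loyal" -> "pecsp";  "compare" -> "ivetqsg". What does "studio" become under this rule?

smhyxw

The output letters match the input read backwards, each shifted +4: yen reversed is ney. Two steps: reverse the string, then apply a Caesar shift of +4.
Applying it to studio: reverse → oiduts; then shift: o+4=s, i+4=m, d+4=h, u+4=y, t+4=x, s+4=w.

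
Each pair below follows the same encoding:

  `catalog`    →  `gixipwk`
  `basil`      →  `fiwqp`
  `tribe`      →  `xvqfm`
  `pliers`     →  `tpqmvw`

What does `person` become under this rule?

tmvwwr

The shift depends on letter class: consonant c→g is +4, but vowel a→i is +8. Vowels shift forward by 8 and consonants shift forward by 4.
For person: p(cons)+4=t, e(vowel)+8=m, r(cons)+4=v, s(cons)+4=w, o(vowel)+8=w, n(cons)+4=r.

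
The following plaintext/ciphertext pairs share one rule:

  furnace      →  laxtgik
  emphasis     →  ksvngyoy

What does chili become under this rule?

inoro

Each letter is shifted forward by 6 in the alphabet (a Caesar shift of +6).
Applying it to chili: c+6=i, h+6=n, i+6=o, l+6=r, i+6=o.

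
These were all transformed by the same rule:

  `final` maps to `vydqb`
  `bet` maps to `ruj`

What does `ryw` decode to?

Compare letters: f→v is +16, i→y is +16, n→d is +16 — a constant shift. It's a constant shift of +16 (ROT16).
Decoding ryw: r−16=b, y−16=i, w−16=g.

big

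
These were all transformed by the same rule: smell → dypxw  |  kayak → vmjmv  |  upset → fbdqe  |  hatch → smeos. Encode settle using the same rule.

It's a Vigenère-style cipher with numeric key [11,12]: position i shifts by key[i mod 2].
Applying it to settle: s+11=d, e+12=q, t+11=e, t+12=f, l+11=w, e+12=q.

dqefwq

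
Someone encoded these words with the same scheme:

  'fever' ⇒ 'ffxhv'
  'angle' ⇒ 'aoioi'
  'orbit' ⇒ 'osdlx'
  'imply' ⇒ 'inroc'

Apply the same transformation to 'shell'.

Letter i (0-indexed) is shifted by i+0, so successive shifts are 0, 1, 2, ….
For shell: s+0=s, h+1=i, e+2=g, l+3=o, l+4=p.

sigop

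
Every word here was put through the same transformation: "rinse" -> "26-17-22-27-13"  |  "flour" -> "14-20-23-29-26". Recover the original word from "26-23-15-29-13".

rogue

r is letter #18 and maps to 26: an offset of 8. Letters become their 1-based position plus 8 (so a→9, b→10, …).
Undoing it on 26-23-15-29-13: 26→(26−8)÷1=18=r, 23→(23−8)÷1=15=o, 15→(15−8)÷1=7=g, 29→(29−8)÷1=21=u, 13→(13−8)÷1=5=e.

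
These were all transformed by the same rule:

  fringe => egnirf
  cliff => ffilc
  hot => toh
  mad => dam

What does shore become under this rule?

The output letters match the input read backwards: fringe reversed is egnirf. It's just the letters in reverse order.
On shore: reverse → erohs.

erohs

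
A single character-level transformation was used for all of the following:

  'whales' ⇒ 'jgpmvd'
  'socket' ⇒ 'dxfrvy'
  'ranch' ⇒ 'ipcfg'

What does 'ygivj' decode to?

w(22)→j(9) and h(7)→g(6) fit y≡21x+15 (mod 26); the inverse of 21 mod 26 is 5. Treating letters as 0–25, the rule is x ↦ 21x + 15 (mod 26).
Undoing it on ygivj: y(24)→5·(24−15)≡19=t; g(6)→5·(6−15)≡7=h; i(8)→5·(8−15)≡17=r; v(21)→5·(21−15)≡4=e; j(9)→5·(9−15)≡22=w (all mod 26).

threw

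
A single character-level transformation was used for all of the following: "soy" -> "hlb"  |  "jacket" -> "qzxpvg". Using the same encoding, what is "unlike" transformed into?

fmorpv

Each pair mirrors across the alphabet (s↔h, o↔l, y↔b): positions sum to 25. Each letter is replaced by its mirror in the alphabet: a↔z, b↔y, c↔x, and so on (the Atbash cipher).
Applying it to unlike: u↔f, n↔m, l↔o, i↔r, k↔p, e↔v.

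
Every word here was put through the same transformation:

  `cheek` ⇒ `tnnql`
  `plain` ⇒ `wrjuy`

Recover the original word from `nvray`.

prime

The word is reversed, then every letter is shifted forward by 9.
Undoing it on nvray: shift back: n−9=e, v−9=m, r−9=i, a−9=r, y−9=p → emirp; then reverse → prime.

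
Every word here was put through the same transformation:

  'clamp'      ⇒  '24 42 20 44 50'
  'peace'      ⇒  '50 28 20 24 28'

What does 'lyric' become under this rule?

c(#3)→24 and l(#12)→42: differences scale by 2, so n = 2·pos + 18. Each letter becomes 2×(its alphabet position, a=1..z=26) + 18.
On lyric: l=12→42, y=25→68, r=18→54, i=9→36, c=3→24.

42 68 54 36 24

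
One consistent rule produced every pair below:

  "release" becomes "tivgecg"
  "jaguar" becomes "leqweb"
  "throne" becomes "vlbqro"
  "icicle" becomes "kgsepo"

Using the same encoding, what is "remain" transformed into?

tiwcmx

Shifts by position in release: pos 0: r→t (+2), pos 1: e→i (+4), pos 2: l→v (+10), pos 3: e→g (+2), pos 4: a→e (+4), pos 5: s→c (+10) — repeating every 3. It's a Vigenère-style cipher with numeric key [2,4,10]: position i shifts by key[i mod 3].
On remain: r+2=t, e+4=i, m+10=w, a+2=c, i+4=m, n+10=x.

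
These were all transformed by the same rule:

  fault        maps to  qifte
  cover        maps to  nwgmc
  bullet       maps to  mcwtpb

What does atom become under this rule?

A repeating key of period 2 is used — shifts +11, +8 over and over.
On atom: a+11=l, t+8=b, o+11=z, m+8=u.

lbzu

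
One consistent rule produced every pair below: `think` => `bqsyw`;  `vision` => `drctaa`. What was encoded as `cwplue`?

Letter i (0-indexed) is shifted by i+8, so successive shifts are 8, 9, 10, ….
Undoing it on cwplue: c−8=u, w−9=n, p−10=f, l−11=a, u−12=i, e−13=r.

unfair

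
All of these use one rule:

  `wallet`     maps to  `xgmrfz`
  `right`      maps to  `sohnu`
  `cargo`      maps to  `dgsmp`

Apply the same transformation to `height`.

ikjmiz

It's a Vigenère-style cipher with numeric key [1,6]: position i shifts by key[i mod 2].
Applying it to height: h+1=i, e+6=k, i+1=j, g+6=m, h+1=i, t+6=z.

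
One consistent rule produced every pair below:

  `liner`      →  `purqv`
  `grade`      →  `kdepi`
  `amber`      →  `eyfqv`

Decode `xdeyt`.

Shifts by position in liner: pos 0: l→p (+4), pos 1: i→u (+12), pos 2: n→r (+4), pos 3: e→q (+12) — repeating every 2. It's a Vigenère-style cipher with numeric key [4,12]: position i shifts by key[i mod 2].
Reversing it on xdeyt: x−4=t, d−12=r, e−4=a, y−12=m, t−4=p.

tramp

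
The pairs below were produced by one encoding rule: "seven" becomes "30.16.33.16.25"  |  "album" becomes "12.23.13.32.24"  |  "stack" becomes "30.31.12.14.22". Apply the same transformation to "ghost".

s is letter #19 and maps to 30: an offset of 11. The number is (letter's place in the alphabet, a=1) + 11.
On ghost: g=7→18, h=8→19, o=15→26, s=19→30, t=20→31.

18.19.26.30.31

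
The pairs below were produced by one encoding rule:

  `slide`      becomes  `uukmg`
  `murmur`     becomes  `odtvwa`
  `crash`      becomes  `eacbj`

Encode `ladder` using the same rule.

njfmga

A repeating key of period 2 is used — shifts +2, +9 over and over.
Applying it to ladder: l+2=n, a+9=j, d+2=f, d+9=m, e+2=g, r+9=a.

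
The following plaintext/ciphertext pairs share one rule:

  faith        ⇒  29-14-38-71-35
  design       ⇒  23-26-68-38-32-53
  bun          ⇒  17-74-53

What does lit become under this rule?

47-38-71

f(#6)→29 and a(#1)→14: differences scale by 3, so n = 3·pos + 11. With a=1..z=26, the number is 3·pos + 11.
On lit: l=12→47, i=9→38, t=20→71.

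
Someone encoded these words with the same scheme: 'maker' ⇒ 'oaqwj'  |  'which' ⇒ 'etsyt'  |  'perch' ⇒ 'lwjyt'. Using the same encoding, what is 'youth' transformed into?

m(12)→o(14) and a(0)→a(0) fit y≡25x+0 (mod 26); the inverse of 25 mod 26 is 25. Treating letters as 0–25, the rule is x ↦ 25x + 0 (mod 26).
On youth: y(24)→25·24+0≡2=c; o(14)→25·14+0≡12=m; u(20)→25·20+0≡6=g; t(19)→25·19+0≡7=h; h(7)→25·7+0≡19=t (all mod 26).

cmght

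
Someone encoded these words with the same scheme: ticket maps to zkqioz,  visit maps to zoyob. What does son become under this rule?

tuy

The output letters match the input read backwards, each shifted +6: ticket reversed is tekcit. The word is reversed, then every letter is shifted forward by 6.
On son: reverse → nos; then shift: n+6=t, o+6=u, s+6=y.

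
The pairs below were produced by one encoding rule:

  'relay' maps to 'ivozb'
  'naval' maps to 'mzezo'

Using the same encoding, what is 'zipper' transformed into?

Each pair mirrors across the alphabet (r↔i, e↔v, l↔o): positions sum to 25. Each letter is replaced by its mirror in the alphabet: a↔z, b↔y, c↔x, and so on (the Atbash cipher).
Applying it to zipper: z↔a, i↔r, p↔k, p↔k, e↔v, r↔i.

arkkvi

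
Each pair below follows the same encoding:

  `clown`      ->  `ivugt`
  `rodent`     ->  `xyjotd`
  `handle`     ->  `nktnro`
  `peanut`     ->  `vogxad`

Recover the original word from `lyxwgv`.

formal

Shifts by position in clown: pos 0: c→i (+6), pos 1: l→v (+10), pos 2: o→u (+6), pos 3: w→g (+10) — repeating every 2. It's a Vigenère-style cipher with numeric key [6,10]: position i shifts by key[i mod 2].
Reversing it on lyxwgv: l−6=f, y−10=o, x−6=r, w−10=m, g−6=a, v−10=l.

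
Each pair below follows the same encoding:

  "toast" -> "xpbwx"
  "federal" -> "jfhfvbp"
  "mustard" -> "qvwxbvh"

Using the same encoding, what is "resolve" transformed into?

The shift depends on letter class: consonant t→x is +4, but vowel o→p is +1. Two shifts are in play — +1 for a/e/i/o/u, +4 for every other letter.
Applying it to resolve: r(cons)+4=v, e(vowel)+1=f, s(cons)+4=w, o(vowel)+1=p, l(cons)+4=p, v(cons)+4=z, e(vowel)+1=f.

vfwppzf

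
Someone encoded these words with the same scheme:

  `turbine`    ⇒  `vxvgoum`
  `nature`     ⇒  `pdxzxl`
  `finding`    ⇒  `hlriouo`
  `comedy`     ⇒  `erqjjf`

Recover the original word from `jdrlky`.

Letter i (0-indexed) is shifted by i+2, so successive shifts are 2, 3, 4, ….
Decoding jdrlky: j−2=h, d−3=a, r−4=n, l−5=g, k−6=e, y−7=r.

hanger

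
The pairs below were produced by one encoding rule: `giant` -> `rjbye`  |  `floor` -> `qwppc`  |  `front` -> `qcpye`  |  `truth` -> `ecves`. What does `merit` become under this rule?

xfcje

The shift depends on letter class: consonant g→r is +11, but vowel i→j is +1. Two shifts are in play — +1 for a/e/i/o/u, +11 for every other letter.
Applying it to merit: m(cons)+11=x, e(vowel)+1=f, r(cons)+11=c, i(vowel)+1=j, t(cons)+11=e.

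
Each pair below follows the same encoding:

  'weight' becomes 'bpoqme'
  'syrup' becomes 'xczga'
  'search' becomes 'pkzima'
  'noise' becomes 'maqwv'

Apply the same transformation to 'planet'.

bmvitx

The word is reversed, then every letter is shifted forward by 8.
For planet: reverse → tenalp; then shift: t+8=b, e+8=m, n+8=v, a+8=i, l+8=t, p+8=x.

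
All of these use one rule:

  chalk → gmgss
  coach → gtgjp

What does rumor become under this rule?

vzsvz

In chalk: c→g is +4, h→m is +5, a→g is +6, l→s is +7 — the shift increases by 1 each position. Each letter shifts forward by (position + 4), i.e. 4, 5, 6, … — the shift grows by one for each successive letter.
Applying it to rumor: r+4=v, u+5=z, m+6=s, o+7=v, r+8=z.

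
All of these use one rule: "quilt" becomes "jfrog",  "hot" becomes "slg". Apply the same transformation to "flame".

Each pair mirrors across the alphabet (q↔j, u↔f, i↔r): positions sum to 25. Each letter is replaced by its mirror in the alphabet: a↔z, b↔y, c↔x, and so on (the Atbash cipher).
For flame: f↔u, l↔o, a↔z, m↔n, e↔v.

uoznv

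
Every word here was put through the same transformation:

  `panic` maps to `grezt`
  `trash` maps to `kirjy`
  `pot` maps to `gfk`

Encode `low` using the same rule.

Compare letters: p→g is +17, a→r is +17, n→e is +17 — a constant shift. This is a Caesar cipher with shift 17.
On low: l+17=c, o+17=f, w+17=n.

cfn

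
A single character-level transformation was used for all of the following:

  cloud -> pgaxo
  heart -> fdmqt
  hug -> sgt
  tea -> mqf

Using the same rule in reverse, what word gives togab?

The output letters match the input read backwards, each shifted +12: cloud reversed is duolc. The word is reversed, then every letter is shifted forward by 12.
Undoing it on togab: shift back: t−12=h, o−12=c, g−12=u, a−12=o, b−12=p → hcuop; then reverse → pouch.

pouch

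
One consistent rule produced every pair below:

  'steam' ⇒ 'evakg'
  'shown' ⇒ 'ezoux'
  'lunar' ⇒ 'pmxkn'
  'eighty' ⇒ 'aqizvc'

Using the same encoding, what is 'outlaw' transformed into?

This is an affine cipher: with a=0,…,z=25, each position x becomes (17x+10) mod 26.
On outlaw: o(14)→17·14+10≡14=o; u(20)→17·20+10≡12=m; t(19)→17·19+10≡21=v; l(11)→17·11+10≡15=p; a(0)→17·0+10≡10=k; w(22)→17·22+10≡20=u (all mod 26).

omvpku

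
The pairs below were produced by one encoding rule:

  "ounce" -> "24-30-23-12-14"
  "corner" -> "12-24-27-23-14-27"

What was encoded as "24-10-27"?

o is letter #15 and maps to 24: an offset of 9. Each letter is replaced by its alphabet position (a=1..z=26) + 9.
Reversing it on 24-10-27: 24→(24−9)÷1=15=o, 10→(10−9)÷1=1=a, 27→(27−9)÷1=18=r.

oar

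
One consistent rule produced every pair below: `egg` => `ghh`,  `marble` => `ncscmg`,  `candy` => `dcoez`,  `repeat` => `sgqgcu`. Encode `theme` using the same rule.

uigng

The shift depends on letter class: consonant g→h is +1, but vowel e→g is +2. The rule splits by letter class: vowels +2, consonants +1.
Applying it to theme: t(cons)+1=u, h(cons)+1=i, e(vowel)+2=g, m(cons)+1=n, e(vowel)+2=g.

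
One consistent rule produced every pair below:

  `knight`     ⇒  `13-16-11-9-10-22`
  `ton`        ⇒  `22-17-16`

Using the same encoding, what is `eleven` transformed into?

7-14-7-24-7-16

k is letter #11 and maps to 13: an offset of 2. The number is (letter's place in the alphabet, a=1) + 2.
For eleven: e=5→7, l=12→14, e=5→7, v=22→24, e=5→7, n=14→16.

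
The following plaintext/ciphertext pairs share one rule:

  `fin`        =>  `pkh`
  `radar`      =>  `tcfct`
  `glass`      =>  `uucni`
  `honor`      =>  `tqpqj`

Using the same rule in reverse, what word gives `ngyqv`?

towel

Two steps: reverse the string, then apply a Caesar shift of +2.
Reversing it on ngyqv: shift back: n−2=l, g−2=e, y−2=w, q−2=o, v−2=t → lewot; then reverse → towel.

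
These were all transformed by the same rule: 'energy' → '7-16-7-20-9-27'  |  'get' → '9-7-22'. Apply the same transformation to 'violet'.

24-11-17-14-7-22

e is letter #5 and maps to 7: an offset of 2. Letters become their 1-based position plus 2 (so a→3, b→4, …).
On violet: v=22→24, i=9→11, o=15→17, l=12→14, e=5→7, t=20→22.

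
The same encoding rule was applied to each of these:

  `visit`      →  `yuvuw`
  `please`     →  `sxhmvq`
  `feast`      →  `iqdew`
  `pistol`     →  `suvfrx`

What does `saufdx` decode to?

A repeating key of period 2 is used — shifts +3, +12 over and over.
Undoing it on saufdx: s−3=p, a−12=o, u−3=r, f−12=t, d−3=a, x−12=l.

portal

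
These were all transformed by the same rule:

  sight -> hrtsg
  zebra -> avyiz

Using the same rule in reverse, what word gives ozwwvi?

This is the alphabet-reversal cipher (Atbash): a becomes z, b becomes y, etc.
Undoing it on ozwwvi: o↔l, z↔a, w↔d, w↔d, v↔e, i↔r.

ladder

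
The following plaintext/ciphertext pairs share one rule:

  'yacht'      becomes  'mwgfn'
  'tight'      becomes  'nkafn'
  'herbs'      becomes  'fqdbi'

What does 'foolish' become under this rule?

y(24)→m(12) and a(0)→w(22) fit y≡5x+22 (mod 26); the inverse of 5 mod 26 is 21. Treating letters as 0–25, the rule is x ↦ 5x + 22 (mod 26).
For foolish: f(5)→5·5+22≡21=v; o(14)→5·14+22≡14=o; o(14)→5·14+22≡14=o; l(11)→5·11+22≡25=z; i(8)→5·8+22≡10=k; s(18)→5·18+22≡8=i; h(7)→5·7+22≡5=f (all mod 26).

voozkif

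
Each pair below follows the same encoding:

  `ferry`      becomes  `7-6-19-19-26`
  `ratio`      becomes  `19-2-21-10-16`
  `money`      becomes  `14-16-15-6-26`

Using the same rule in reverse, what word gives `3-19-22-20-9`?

f is letter #6 and maps to 7: an offset of 1. Letters become their 1-based position plus 1 (so a→2, b→3, …).
Undoing it on 3-19-22-20-9: 3→(3−1)÷1=2=b, 19→(19−1)÷1=18=r, 22→(22−1)÷1=21=u, 20→(20−1)÷1=19=s, 9→(9−1)÷1=8=h.

brush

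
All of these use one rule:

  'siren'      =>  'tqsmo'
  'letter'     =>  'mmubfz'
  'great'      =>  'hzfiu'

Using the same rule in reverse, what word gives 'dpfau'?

chest

The shifts repeat in a cycle of length 2: positions 0,1,… shift by +1, +8, then the pattern repeats.
Decoding dpfau: d−1=c, p−8=h, f−1=e, a−8=s, u−1=t.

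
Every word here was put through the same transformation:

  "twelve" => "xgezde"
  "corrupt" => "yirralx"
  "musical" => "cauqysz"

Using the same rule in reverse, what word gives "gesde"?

weave

This is an affine cipher: with a=0,…,z=25, each position x becomes (3x+18) mod 26.
Reversing it on gesde: g(6)→9·(6−18)≡22=w; e(4)→9·(4−18)≡4=e; s(18)→9·(18−18)≡0=a; d(3)→9·(3−18)≡21=v; e(4)→9·(4−18)≡4=e (all mod 26).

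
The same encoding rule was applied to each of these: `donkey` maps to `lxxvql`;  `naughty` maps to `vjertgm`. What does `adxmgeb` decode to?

sunburn

In donkey: d→l is +8, o→x is +9, n→x is +10, k→v is +11 — the shift increases by 1 each position. The shift increases by 1 at each position, starting from +8: 8, 9, 10, ….
Reversing it on adxmgeb: a−8=s, d−9=u, x−10=n, m−11=b, g−12=u, e−13=r, b−14=n.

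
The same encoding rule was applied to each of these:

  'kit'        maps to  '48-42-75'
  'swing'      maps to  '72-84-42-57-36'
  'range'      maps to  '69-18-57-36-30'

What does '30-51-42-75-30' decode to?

elite

k(#11)→48 and i(#9)→42: differences scale by 3, so n = 3·pos + 15. With a=1..z=26, the number is 3·pos + 15.
Undoing it on 30-51-42-75-30: 30→(30−15)÷3=5=e, 51→(51−15)÷3=12=l, 42→(42−15)÷3=9=i, 75→(75−15)÷3=20=t, 30→(30−15)÷3=5=e.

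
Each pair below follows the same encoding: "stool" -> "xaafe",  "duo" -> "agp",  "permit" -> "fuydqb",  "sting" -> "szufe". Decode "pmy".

The output letters match the input read backwards, each shifted +12: stool reversed is loots. Read the word backwards and shift each letter +12.
Decoding pmy: shift back: p−12=d, m−12=a, y−12=m → dam; then reverse → mad.

mad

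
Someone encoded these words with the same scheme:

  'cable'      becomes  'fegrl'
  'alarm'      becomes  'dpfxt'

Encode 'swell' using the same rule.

In cable: c→f is +3, a→e is +4, b→g is +5, l→r is +6 — the shift increases by 1 each position. Each letter shifts forward by (position + 3), i.e. 3, 4, 5, … — the shift grows by one for each successive letter.
Applying it to swell: s+3=v, w+4=a, e+5=j, l+6=r, l+7=s.

vajrs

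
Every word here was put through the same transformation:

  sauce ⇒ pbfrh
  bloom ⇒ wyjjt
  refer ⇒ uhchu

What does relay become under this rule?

uhybl

Treating letters as 0–25, the rule is x ↦ 21x + 1 (mod 26).
On relay: r(17)→21·17+1≡20=u; e(4)→21·4+1≡7=h; l(11)→21·11+1≡24=y; a(0)→21·0+1≡1=b; y(24)→21·24+1≡11=l (all mod 26).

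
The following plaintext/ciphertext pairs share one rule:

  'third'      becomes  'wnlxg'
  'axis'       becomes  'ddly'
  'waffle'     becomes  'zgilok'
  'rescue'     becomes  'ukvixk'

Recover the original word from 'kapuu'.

Shifts by position in third: pos 0: t→w (+3), pos 1: h→n (+6), pos 2: i→l (+3), pos 3: r→x (+6) — repeating every 2. The shifts repeat in a cycle of length 2: positions 0,1,… shift by +3, +6, then the pattern repeats.
Decoding kapuu: k−3=h, a−6=u, p−3=m, u−6=o, u−3=r.

humor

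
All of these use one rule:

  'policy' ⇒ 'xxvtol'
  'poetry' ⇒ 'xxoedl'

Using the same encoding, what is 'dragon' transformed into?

lakraa

In policy: p→x is +8, o→x is +9, l→v is +10, i→t is +11 — the shift increases by 1 each position. Letter i (0-indexed) is shifted by i+8, so successive shifts are 8, 9, 10, ….
Applying it to dragon: d+8=l, r+9=a, a+10=k, g+11=r, o+12=a, n+13=a.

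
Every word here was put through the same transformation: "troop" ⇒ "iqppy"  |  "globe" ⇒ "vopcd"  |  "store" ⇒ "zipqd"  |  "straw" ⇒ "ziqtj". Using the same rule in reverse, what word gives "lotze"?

t(19)→i(8) and r(17)→q(16) fit y≡9x+19 (mod 26); the inverse of 9 mod 26 is 3. Each letter's alphabet position (a=0..z=25) is mapped through 9·x+19 mod 26 — an affine cipher.
Undoing it on lotze: l(11)→3·(11−19)≡2=c; o(14)→3·(14−19)≡11=l; t(19)→3·(19−19)≡0=a; z(25)→3·(25−19)≡18=s; e(4)→3·(4−19)≡7=h (all mod 26).

clash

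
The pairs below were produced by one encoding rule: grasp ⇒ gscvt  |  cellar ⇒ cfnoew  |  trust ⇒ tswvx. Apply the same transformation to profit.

Each letter shifts forward by its position index (0, 1, 2, …) — the shift grows by one for each successive letter.
On profit: p+0=p, r+1=s, o+2=q, f+3=i, i+4=m, t+5=y.

psqimy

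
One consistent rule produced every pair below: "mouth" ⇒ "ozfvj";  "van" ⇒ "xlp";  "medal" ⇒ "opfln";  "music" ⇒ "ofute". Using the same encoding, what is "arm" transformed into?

lto

The shift depends on letter class: consonant m→o is +2, but vowel o→z is +11. Two shifts are in play — +11 for a/e/i/o/u, +2 for every other letter.
On arm: a(vowel)+11=l, r(cons)+2=t, m(cons)+2=o.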